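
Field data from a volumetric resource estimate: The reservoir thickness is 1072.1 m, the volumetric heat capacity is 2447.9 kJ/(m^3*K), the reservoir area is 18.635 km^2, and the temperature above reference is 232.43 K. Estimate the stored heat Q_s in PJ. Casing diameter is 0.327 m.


Step 1: Vr = A*1e6*hr = 18.635*1e6*1072.1 = 1.997858e+10 m^3
Step 2: Q_s = Vr*rhoc*dT/1e12 = 1.997858e+10*2447.9*232.43/1e12 = 11367 PJ
Q_s = 11367 PJ


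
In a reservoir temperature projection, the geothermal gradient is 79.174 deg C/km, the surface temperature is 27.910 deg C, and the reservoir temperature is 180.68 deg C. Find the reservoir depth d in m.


d = (T_res - T_surf) / grad * 1000
d = (180.68 - 27.910) / 79.174 * 1000
d = 1929.5 m


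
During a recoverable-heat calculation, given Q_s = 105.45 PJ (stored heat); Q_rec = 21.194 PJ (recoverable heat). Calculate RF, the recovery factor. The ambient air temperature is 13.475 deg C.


RF = Q_rec / Q_s
RF = 21.194 / 105.45
RF = 0.20099


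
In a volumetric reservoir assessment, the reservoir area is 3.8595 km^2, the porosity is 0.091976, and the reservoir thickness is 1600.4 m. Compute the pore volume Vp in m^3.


Vp = A * 1e6 * hr * phi
Vp = 3.8595 * 1e6 * 1600.4 * 0.091976
Vp = 5.6811e+08 m^3


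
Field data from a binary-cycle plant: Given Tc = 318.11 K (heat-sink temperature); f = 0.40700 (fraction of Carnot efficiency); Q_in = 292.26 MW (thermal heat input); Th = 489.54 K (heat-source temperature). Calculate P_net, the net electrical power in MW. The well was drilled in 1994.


Step 1: eta = (1 - Tc/Th)*f = (1 - 318.11/489.54)*0.407 = 0.1425257
Step 2: P_net = eta * Q_in = 0.1425257 * 292.26 = 41.655 MW
P_net = 41.655 MW


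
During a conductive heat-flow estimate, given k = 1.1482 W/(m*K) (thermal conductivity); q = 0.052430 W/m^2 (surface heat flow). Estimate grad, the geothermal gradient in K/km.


grad = q * 1000 / k
grad = 0.052430 * 1000 / 1.1482
grad = 45.66278 deg C/km
Convert: 45.66278 deg C/km * 1.0 = 45.663 K/km
grad = 45.663 K/km


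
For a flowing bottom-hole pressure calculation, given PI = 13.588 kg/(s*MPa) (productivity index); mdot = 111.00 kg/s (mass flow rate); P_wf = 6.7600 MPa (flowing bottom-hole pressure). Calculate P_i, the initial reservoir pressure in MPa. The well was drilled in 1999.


P_i = P_wf + mdot / PI
P_i = 6.7600 + 111.00 / 13.588
P_i = 14.929 MPa


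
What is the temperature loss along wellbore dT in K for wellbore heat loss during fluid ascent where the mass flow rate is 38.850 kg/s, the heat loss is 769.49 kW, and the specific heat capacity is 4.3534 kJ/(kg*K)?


dT = Q_loss / (mdot * cp)
dT = 769.49 / (38.850 * 4.3534)
dT = 4.5497 K


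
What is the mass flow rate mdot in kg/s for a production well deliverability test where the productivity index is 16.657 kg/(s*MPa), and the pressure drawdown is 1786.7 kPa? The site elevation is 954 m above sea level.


mdot = PI * dP / 1000
mdot = 16.657 * 1786.7 / 1000
mdot = 29.761 kg/s


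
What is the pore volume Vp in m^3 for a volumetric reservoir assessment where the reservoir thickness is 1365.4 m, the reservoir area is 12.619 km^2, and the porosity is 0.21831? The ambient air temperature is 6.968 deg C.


Vp = A * 1e6 * hr * phi
Vp = 12.619 * 1e6 * 1365.4 * 0.21831
Vp = 3.7615e+09 m^3


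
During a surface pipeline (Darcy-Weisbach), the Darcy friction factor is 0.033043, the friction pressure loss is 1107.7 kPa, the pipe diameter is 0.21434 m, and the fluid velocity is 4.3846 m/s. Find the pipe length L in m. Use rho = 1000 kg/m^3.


L = dP*1000*D / (f*rho*vel^2/2)
L = 1107.7*1000*0.21434 / (0.033043*1000*4.3846^2/2)
L = 747.51 m


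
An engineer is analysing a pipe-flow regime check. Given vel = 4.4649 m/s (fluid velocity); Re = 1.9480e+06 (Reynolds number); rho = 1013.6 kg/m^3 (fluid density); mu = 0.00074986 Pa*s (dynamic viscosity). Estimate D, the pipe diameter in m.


D = Re * mu / (rho * vel)
D = 1.9480e+06 * 0.00074986 / (1013.6 * 4.4649)
D = 0.32277 m


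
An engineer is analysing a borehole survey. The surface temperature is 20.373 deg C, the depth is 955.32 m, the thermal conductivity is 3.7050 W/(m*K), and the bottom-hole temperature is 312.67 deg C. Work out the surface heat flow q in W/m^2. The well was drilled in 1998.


Step 1: grad = (T_d - T_surf)/d * 1000 = (312.67 - 20.373)/955.32 * 1000 = 305.9676 deg C/km
Step 2: q = k * grad / 1000 = 3.705 * 305.9676 / 1000 = 1.1336 W/m^2
q = 1.1336 W/m^2


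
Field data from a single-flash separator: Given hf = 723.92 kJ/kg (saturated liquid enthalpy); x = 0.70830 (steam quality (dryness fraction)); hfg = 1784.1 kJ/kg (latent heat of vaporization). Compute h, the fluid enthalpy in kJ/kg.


h = hf + x * hfg
h = 723.92 + 0.70830 * 1784.1
h = 1987.6 kJ/kg


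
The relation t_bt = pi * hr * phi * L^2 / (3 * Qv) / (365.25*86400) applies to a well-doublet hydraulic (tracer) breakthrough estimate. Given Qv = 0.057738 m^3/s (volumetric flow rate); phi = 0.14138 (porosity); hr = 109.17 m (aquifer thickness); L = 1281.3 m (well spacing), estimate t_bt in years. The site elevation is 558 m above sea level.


t_bt = pi * hr * phi * L^2 / (3 * Qv) / (365.25*86400)
t_bt = pi * 109.17 * 0.14138 * 1281.3^2 / (3 * 0.057738) / (365.25*86400)
t_bt = 14.563 years


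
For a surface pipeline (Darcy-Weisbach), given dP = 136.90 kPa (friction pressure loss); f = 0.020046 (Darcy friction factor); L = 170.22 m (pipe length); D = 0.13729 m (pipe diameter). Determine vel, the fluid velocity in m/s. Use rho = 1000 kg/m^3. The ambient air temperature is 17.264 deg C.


vel = sqrt(dP*1000*2*D / (f*L*rho))
vel = sqrt(136.90*1000*2*0.13729 / (0.020046*170.22*1000))
vel = 3.3191 m/s


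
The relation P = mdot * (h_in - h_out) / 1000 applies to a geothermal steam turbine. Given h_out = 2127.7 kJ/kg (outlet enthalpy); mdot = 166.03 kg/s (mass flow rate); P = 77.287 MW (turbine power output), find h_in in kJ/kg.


h_in = h_out + P * 1000 / mdot
h_in = 2127.7 + 77.287 * 1000 / 166.03
h_in = 2593.2 kJ/kg


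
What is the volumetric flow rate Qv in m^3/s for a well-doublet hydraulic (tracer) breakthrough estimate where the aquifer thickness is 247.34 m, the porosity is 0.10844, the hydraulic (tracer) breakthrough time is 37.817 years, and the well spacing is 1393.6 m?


Qv = pi*hr*phi*L^2 / (3*t_bt*365.25*86400)
Qv = pi*247.34*0.10844*1393.6^2 / (3*37.817*365.25*86400)
Qv = 0.045709 m^3/s


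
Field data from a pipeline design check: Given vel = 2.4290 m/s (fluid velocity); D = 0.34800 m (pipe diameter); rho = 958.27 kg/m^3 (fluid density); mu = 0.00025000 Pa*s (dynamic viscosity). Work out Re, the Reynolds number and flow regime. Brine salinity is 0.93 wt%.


Step 1: Re = rho*vel*D/mu = 958.27*2.429*0.348/0.00025 = 3.2401e+06
Step 2: Re = 3.2401e+06 > 4000, so flow is turbulent.
Re = 3.2401e+06 (turbulent)


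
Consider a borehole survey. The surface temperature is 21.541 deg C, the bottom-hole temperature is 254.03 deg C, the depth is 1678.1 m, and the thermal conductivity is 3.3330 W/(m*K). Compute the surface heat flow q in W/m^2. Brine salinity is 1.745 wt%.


Step 1: grad = (T_d - T_surf)/d * 1000 = (254.03 - 21.541)/1678.1 * 1000 = 138.5430 deg C/km
Step 2: q = k * grad / 1000 = 3.333 * 138.5430 / 1000 = 0.46176 W/m^2
q = 0.46176 W/m^2


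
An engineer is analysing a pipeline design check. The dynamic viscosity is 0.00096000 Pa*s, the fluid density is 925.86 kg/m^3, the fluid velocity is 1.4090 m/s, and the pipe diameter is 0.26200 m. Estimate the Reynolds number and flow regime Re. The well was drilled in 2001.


Step 1: Re = rho*vel*D/mu = 925.86*1.409*0.262/0.00096 = 3.5603e+05
Step 2: Re = 3.5603e+05 > 4000, so flow is turbulent.
Re = 3.5603e+05 (turbulent)


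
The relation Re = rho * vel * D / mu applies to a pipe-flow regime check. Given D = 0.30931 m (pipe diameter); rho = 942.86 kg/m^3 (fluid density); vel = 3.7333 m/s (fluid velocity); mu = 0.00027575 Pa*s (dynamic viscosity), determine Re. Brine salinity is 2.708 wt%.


Re = rho * vel * D / mu
Re = 942.86 * 3.7333 * 0.30931 / 0.00027575
Re = 3.9484e+06


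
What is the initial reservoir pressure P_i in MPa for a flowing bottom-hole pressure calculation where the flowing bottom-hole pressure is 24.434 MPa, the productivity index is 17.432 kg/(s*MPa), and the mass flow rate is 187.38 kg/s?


P_i = P_wf + mdot / PI
P_i = 24.434 + 187.38 / 17.432
P_i = 35.183 MPa


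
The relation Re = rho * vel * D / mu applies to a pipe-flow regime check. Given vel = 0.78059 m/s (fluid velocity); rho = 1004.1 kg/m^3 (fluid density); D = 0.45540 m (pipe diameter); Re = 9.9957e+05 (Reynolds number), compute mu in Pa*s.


mu = rho * vel * D / Re
mu = 1004.1 * 0.78059 * 0.45540 / 9.9957e+05
mu = 0.00035709 Pa*s


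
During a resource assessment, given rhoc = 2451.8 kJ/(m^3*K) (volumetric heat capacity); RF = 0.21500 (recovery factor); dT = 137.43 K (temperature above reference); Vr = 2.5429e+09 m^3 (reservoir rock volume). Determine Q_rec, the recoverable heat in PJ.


Step 1: Q_s = Vr*rhoc*dT/1e12 = 2.5429e+09*2451.8*137.43/1e12 = 856.8324 PJ
Step 2: Q_rec = Q_s * RF = 856.8324 * 0.215 = 184.22 PJ
Q_rec = 184.22 PJ


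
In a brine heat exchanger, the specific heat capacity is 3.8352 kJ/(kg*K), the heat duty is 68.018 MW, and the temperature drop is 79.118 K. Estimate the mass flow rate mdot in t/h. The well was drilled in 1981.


mdot = Q * 1000 / (cp * dT)
mdot = 68.018 * 1000 / (3.8352 * 79.118)
mdot = 224.1613 kg/s
Convert: 224.1613 kg/s * 3.6 = 806.98 t/h
mdot = 806.98 t/h


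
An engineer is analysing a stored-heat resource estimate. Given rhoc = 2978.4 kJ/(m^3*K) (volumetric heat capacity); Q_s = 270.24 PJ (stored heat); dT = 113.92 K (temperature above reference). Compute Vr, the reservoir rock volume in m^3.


Vr = Q_s * 1e12 / (rhoc * dT)
Vr = 270.24 * 1e12 / (2978.4 * 113.92)
Vr = 7.9646e+08 m^3


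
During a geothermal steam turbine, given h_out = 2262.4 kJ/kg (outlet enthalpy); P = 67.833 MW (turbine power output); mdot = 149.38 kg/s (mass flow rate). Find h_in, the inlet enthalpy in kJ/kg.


h_in = h_out + P * 1000 / mdot
h_in = 2262.4 + 67.833 * 1000 / 149.38
h_in = 2716.5 kJ/kg


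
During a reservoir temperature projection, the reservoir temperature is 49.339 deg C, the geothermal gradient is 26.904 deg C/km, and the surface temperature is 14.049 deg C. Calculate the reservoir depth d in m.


d = (T_res - T_surf) / grad * 1000
d = (49.339 - 14.049) / 26.904 * 1000
d = 1311.7 m


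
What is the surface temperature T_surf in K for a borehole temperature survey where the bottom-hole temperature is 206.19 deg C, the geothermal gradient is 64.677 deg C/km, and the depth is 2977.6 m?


T_surf = T_d - grad * d / 1000
T_surf = 206.19 - 64.677 * 2977.6 / 1000
T_surf = 13.60776 deg C
Convert to K: 13.60776 + 273.15 = 286.76 K
T_surf = 286.76 K


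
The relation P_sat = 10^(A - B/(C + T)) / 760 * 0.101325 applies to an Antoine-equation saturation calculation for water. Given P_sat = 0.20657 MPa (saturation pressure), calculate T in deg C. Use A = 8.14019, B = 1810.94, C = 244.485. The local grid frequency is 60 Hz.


T = B / (A - log10(P_sat * 760 / 0.101325)) - C
T = 1810.94 / (8.14019 - log10(0.20657 * 760 / 0.101325)) - 244.485
T = 121.36 deg C


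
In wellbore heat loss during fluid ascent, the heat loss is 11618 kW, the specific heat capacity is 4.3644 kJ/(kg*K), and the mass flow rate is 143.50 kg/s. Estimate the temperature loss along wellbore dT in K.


dT = Q_loss / (mdot * cp)
dT = 11618 / (143.50 * 4.3644)
dT = 18.550 K


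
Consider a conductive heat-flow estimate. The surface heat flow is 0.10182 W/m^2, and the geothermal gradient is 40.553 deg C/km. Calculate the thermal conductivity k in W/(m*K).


k = q * 1000 / grad
k = 0.10182 * 1000 / 40.553
k = 2.5108 W/(m*K)


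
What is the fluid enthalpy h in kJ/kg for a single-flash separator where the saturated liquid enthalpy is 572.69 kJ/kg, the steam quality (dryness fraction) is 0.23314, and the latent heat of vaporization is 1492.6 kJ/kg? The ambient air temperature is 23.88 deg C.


h = hf + x * hfg
h = 572.69 + 0.23314 * 1492.6
h = 920.67 kJ/kg


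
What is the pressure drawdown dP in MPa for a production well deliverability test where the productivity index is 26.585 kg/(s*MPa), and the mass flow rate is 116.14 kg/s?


dP = mdot * 1000 / PI
dP = 116.14 * 1000 / 26.585
dP = 4368.629 kPa
Convert: 4368.629 kPa * 0.001 = 4.3686 MPa
dP = 4.3686 MPa


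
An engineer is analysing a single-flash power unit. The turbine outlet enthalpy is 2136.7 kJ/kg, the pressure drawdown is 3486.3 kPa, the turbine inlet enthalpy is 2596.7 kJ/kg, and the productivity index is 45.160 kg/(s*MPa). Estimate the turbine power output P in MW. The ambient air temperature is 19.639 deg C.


Step 1: mdot = PI * dP / 1000 = 45.16 * 3486.3 / 1000 = 157.4413 kg/s
Step 2: P = mdot*(h_in - h_out)/1000 = 157.4413*(2596.7 - 2136.7)/1000 = 72.423 MW
P = 72.423 MW


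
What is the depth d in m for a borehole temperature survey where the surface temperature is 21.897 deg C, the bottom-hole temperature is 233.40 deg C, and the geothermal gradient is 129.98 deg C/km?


d = (T_d - T_surf) / grad * 1000
d = (233.40 - 21.897) / 129.98 * 1000
d = 1627.2 m


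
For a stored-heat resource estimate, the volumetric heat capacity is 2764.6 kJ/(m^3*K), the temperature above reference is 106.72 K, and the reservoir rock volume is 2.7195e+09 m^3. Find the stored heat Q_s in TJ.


Q_s = Vr * rhoc * dT / 1e12
Q_s = 2.7195e+09 * 2764.6 * 106.72 / 1e12
Q_s = 802.3561 PJ
Convert: 802.3561 PJ * 1000.0 = 8.0236e+05 TJ
Q_s = 8.0236e+05 TJ


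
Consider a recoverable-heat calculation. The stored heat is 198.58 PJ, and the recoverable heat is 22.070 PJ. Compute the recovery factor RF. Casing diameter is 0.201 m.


RF = Q_rec / Q_s
RF = 22.070 / 198.58
RF = 0.11114


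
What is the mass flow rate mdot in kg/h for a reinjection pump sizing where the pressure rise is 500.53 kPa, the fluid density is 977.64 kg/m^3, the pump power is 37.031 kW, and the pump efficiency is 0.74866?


mdot = P_pump * rho * eta / dP
mdot = 37.031 * 977.64 * 0.74866 / 500.53
mdot = 54.15006 kg/s
Convert: 54.15006 kg/s * 3600.0 = 1.9494e+05 kg/h
mdot = 1.9494e+05 kg/h


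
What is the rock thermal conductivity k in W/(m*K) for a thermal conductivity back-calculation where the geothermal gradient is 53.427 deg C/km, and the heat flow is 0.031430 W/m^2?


k = q / (grad / 1000)
k = 0.031430 / (53.427 / 1000)
k = 0.58828 W/(m*K)


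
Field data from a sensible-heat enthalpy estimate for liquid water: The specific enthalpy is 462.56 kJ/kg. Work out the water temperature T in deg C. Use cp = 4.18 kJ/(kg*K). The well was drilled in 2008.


T = h / cp
T = 462.56 / 4.18
T = 110.66 deg C


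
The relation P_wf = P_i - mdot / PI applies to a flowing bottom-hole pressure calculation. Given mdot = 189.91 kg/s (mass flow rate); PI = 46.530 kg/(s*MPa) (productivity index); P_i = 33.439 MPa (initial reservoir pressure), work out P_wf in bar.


P_wf = P_i - mdot / PI
P_wf = 33.439 - 189.91 / 46.530
P_wf = 29.35755 MPa
Convert: 29.35755 MPa * 10.0 = 293.58 bar
P_wf = 293.58 bar


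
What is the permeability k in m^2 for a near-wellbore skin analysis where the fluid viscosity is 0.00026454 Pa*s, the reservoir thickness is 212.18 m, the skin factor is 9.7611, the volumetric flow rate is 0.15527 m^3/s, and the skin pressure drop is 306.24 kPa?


k = S*q*mu / (2*pi*dP_s*1000*hr)
k = 9.7611*0.15527*0.00026454 / (2*pi*306.24*1000*212.18)
k = 9.8205e-13 m^2


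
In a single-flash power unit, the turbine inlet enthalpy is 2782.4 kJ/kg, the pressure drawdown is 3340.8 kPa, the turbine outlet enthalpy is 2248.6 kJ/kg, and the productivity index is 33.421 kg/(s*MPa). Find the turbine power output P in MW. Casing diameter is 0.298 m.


Step 1: mdot = PI * dP / 1000 = 33.421 * 3340.8 / 1000 = 111.6529 kg/s
Step 2: P = mdot*(h_in - h_out)/1000 = 111.6529*(2782.4 - 2248.6)/1000 = 59.600 MW
P = 59.600 MW


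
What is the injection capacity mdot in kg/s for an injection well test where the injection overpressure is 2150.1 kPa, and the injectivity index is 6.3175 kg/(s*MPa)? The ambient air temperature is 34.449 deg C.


mdot = II * dP / 1000
mdot = 6.3175 * 2150.1 / 1000
mdot = 13.583 kg/s


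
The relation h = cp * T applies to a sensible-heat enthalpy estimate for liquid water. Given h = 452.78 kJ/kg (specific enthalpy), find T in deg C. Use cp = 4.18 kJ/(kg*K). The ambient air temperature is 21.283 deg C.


T = h / cp
T = 452.78 / 4.18
T = 108.32 deg C


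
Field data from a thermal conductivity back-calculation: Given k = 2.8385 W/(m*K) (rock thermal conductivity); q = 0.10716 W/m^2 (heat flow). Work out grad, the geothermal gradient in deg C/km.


grad = q / k * 1000
grad = 0.10716 / 2.8385 * 1000
grad = 37.752 deg C/km


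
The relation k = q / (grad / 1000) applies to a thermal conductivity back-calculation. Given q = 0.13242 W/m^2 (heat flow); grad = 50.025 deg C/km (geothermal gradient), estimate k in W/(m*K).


k = q / (grad / 1000)
k = 0.13242 / (50.025 / 1000)
k = 2.6471 W/(m*K)


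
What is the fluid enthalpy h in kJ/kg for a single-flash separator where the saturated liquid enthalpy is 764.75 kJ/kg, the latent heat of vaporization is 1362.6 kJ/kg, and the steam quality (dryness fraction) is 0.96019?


h = hf + x * hfg
h = 764.75 + 0.96019 * 1362.6
h = 2073.1 kJ/kg


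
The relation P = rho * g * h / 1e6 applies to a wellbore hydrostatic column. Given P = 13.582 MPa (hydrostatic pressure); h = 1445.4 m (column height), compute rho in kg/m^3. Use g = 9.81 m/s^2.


rho = P * 1e6 / (g * h)
rho = 13.582 * 1e6 / (9.81 * 1445.4)
rho = 957.87 kg/m^3


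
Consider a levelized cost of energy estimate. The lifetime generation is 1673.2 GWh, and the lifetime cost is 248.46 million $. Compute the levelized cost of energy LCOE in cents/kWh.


LCOE = C_tot / E_tot * 100
LCOE = 248.46 / 1673.2 * 100
LCOE = 14.849 cents/kWh


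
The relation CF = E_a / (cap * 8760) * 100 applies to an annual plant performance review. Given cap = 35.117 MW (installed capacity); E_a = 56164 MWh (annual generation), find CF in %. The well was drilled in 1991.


CF = E_a / (cap * 8760) * 100
CF = 56164 / (35.117 * 8760) * 100
CF = 18.257 %


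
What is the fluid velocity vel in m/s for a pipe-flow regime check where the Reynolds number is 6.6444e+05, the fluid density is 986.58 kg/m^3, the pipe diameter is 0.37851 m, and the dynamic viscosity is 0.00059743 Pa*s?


vel = Re * mu / (rho * D)
vel = 6.6444e+05 * 0.00059743 / (986.58 * 0.37851)
vel = 1.0630 m/s


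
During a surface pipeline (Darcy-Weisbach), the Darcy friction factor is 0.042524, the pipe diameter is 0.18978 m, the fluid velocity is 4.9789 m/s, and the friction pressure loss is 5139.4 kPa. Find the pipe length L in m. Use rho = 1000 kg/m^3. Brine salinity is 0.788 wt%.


L = dP*1000*D / (f*rho*vel^2/2)
L = 5139.4*1000*0.18978 / (0.042524*1000*4.9789^2/2)
L = 1850.5 m


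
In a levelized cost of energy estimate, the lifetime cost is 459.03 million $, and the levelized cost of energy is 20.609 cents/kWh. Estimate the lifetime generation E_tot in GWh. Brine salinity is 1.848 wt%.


E_tot = C_tot / LCOE * 100
E_tot = 459.03 / 20.609 * 100
E_tot = 2227.3 GWh


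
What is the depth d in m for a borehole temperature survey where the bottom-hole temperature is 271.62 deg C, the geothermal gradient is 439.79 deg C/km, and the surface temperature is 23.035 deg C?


d = (T_d - T_surf) / grad * 1000
d = (271.62 - 23.035) / 439.79 * 1000
d = 565.24 m


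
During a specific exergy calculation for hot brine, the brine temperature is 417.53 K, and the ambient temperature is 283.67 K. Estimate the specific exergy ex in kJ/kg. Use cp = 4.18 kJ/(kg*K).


ex = cp * ((T_b - T_0) - T_0 * ln(T_b/T_0))
ex = 4.18 * ((417.53 - 283.67) - 283.67 * ln(417.53/283.67))
ex = 101.19 kJ/kg


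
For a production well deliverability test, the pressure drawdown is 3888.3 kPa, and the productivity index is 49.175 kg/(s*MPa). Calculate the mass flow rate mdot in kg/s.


mdot = PI * dP / 1000
mdot = 49.175 * 3888.3 / 1000
mdot = 191.21 kg/s


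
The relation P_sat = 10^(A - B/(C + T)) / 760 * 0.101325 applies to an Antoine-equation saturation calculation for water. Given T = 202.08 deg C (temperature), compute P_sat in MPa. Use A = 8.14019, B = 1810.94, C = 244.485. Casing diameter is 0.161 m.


P_sat = 10^(A - B/(C + T)) / 760 * 0.101325
P_sat = 10^(8.14019 - 1810.94/(244.485 + 202.08)) / 760 * 0.101325
P_sat = 1.6212 MPa


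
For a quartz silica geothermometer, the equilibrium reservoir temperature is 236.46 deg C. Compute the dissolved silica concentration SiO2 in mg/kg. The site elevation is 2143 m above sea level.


SiO2 = 10^(5.19 - 1309/(T_eq + 273.15))
SiO2 = 10^(5.19 - 1309/(236.46 + 273.15))
SiO2 = 418.19 mg/kg


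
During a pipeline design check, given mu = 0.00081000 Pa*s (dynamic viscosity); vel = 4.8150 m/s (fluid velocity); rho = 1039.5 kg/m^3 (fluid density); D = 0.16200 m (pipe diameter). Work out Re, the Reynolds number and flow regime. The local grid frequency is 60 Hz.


Step 1: Re = rho*vel*D/mu = 1039.5*4.815*0.162/0.00081 = 1.0010e+06
Step 2: Re = 1.0010e+06 > 4000, so flow is turbulent.
Re = 1.0010e+06 (turbulent)


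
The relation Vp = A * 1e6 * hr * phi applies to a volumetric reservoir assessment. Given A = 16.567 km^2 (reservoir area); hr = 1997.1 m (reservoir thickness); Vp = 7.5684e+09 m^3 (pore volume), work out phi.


phi = Vp / (A * 1e6 * hr)
phi = 7.5684e+09 / (16.567 * 1e6 * 1997.1)
phi = 0.22875


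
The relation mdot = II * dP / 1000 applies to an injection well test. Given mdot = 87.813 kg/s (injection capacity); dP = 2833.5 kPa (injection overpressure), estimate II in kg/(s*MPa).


II = mdot * 1000 / dP
II = 87.813 * 1000 / 2833.5
II = 30.991 kg/(s*MPa)


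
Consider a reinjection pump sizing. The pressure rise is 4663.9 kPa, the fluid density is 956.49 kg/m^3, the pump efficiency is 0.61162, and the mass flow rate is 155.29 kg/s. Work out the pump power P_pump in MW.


P_pump = mdot * dP / (rho * eta)
P_pump = 155.29 * 4663.9 / (956.49 * 0.61162)
P_pump = 1238.028 kW
Convert: 1238.028 kW * 0.001 = 1.2380 MW
P_pump = 1.2380 MW


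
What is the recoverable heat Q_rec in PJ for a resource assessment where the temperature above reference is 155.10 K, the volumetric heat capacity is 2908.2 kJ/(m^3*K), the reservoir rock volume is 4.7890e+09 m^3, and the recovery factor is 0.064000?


Step 1: Q_s = Vr*rhoc*dT/1e12 = 4.7890e+09*2908.2*155.1/1e12 = 2160.135 PJ
Step 2: Q_rec = Q_s * RF = 2160.135 * 0.064 = 138.25 PJ
Q_rec = 138.25 PJ


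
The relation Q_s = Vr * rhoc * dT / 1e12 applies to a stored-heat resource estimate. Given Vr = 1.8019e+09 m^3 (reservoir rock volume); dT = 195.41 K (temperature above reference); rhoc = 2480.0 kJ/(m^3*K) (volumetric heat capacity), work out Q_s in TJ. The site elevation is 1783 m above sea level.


Q_s = Vr * rhoc * dT / 1e12
Q_s = 1.8019e+09 * 2480.0 * 195.41 / 1e12
Q_s = 873.2310 PJ
Convert: 873.2310 PJ * 1000.0 = 8.7323e+05 TJ
Q_s = 8.7323e+05 TJ


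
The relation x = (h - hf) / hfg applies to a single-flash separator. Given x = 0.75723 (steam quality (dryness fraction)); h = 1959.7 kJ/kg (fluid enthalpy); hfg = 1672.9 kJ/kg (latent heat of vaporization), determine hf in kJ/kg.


hf = h - x * hfg
hf = 1959.7 - 0.75723 * 1672.9
hf = 692.93 kJ/kg


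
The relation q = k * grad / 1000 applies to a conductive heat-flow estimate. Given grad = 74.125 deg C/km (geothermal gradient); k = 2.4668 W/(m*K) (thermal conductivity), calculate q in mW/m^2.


q = k * grad / 1000
q = 2.4668 * 74.125 / 1000
q = 0.1828516 W/m^2
Convert: 0.1828516 W/m^2 * 1000.0 = 182.85 mW/m^2
q = 182.85 mW/m^2


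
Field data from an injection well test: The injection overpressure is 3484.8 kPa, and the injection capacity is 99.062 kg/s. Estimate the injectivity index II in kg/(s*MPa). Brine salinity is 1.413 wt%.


II = mdot * 1000 / dP
II = 99.062 * 1000 / 3484.8
II = 28.427 kg/(s*MPa)


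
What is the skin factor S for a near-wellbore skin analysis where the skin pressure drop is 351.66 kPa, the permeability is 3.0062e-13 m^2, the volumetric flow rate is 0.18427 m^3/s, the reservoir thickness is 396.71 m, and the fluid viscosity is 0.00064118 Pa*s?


S = dP_s * 1000 * 2*pi*k*hr / (q*mu)
S = 351.66 * 1000 * 2*pi*3.0062e-13*396.71 / (0.18427*0.00064118)
S = 2.2303


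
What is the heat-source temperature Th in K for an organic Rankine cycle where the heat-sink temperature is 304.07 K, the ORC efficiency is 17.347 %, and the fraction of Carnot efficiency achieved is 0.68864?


Th = Tc / (1 - (eta_orc/100)/f)
Th = 304.07 / (1 - (17.347/100)/0.68864)
Th = 406.46 K


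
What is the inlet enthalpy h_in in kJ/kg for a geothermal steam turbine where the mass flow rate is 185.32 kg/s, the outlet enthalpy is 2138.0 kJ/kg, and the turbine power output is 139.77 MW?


h_in = h_out + P * 1000 / mdot
h_in = 2138.0 + 139.77 * 1000 / 185.32
h_in = 2892.2 kJ/kg


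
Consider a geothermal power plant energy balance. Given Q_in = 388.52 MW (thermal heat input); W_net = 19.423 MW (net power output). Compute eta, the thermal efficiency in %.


eta = W_net / Q_in * 100
eta = 19.423 / 388.52 * 100
eta = 4.9992 %


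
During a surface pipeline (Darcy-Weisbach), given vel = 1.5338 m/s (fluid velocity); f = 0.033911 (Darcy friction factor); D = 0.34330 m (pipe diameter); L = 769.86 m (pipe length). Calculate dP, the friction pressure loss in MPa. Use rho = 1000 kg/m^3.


dP = f * (L/D) * (rho*vel^2/2) / 1000
dP = 0.033911 * (769.86/0.34330) * (1000*1.5338^2/2) / 1000
dP = 89.45117 kPa
Convert: 89.45117 kPa * 0.001 = 0.089451 MPa
dP = 0.089451 MPa


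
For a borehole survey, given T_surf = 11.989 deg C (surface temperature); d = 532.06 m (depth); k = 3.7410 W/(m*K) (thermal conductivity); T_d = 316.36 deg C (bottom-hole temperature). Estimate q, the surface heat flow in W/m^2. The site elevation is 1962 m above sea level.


Step 1: grad = (T_d - T_surf)/d * 1000 = (316.36 - 11.989)/532.06 * 1000 = 572.0614 deg C/km
Step 2: q = k * grad / 1000 = 3.741 * 572.0614 / 1000 = 2.1401 W/m^2
q = 2.1401 W/m^2


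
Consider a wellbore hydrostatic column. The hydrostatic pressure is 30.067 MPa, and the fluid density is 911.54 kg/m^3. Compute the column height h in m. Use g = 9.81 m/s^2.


h = P * 1e6 / (g * rho)
h = 30.067 * 1e6 / (9.81 * 911.54)
h = 3362.4 m


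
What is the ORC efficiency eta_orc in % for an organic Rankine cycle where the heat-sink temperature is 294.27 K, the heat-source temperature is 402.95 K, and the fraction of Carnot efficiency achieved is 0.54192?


eta_orc = (1 - Tc/Th) * f * 100
eta_orc = (1 - 294.27/402.95) * 0.54192 * 100
eta_orc = 14.616 %


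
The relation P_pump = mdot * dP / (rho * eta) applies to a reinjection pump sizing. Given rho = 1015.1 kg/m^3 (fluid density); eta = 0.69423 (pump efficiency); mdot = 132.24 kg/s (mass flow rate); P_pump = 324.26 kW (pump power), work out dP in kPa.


dP = P_pump * rho * eta / mdot
dP = 324.26 * 1015.1 * 0.69423 / 132.24
dP = 1728.0 kPa


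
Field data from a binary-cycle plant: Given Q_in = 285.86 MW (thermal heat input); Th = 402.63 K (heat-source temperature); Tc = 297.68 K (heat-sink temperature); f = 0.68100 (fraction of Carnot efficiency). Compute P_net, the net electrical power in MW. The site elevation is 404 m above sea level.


Step 1: eta = (1 - Tc/Th)*f = (1 - 297.68/402.63)*0.681 = 0.1775102
Step 2: P_net = eta * Q_in = 0.1775102 * 285.86 = 50.743 MW
P_net = 50.743 MW


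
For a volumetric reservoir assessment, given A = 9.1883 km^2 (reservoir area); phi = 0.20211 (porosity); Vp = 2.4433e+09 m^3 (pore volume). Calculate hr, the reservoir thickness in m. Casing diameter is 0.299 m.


hr = Vp / (A * 1e6 * phi)
hr = 2.4433e+09 / (9.1883 * 1e6 * 0.20211)
hr = 1315.7 m


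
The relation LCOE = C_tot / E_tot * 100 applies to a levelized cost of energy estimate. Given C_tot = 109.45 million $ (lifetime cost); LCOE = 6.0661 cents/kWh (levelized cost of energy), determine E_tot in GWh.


E_tot = C_tot / LCOE * 100
E_tot = 109.45 / 6.0661 * 100
E_tot = 1804.3 GWh


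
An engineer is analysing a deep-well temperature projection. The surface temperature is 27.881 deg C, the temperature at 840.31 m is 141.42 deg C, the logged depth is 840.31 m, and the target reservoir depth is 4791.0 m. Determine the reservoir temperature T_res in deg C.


Step 1: grad = (T_d1 - T_surf)/d1 * 1000 = (141.42 - 27.881)/840.31 * 1000 = 135.1156 deg C/km
Step 2: T_res = T_surf + grad*d2/1000 = 27.881 + 135.1156*4791.0/1000 = 675.22 deg C
T_res = 675.22 deg C


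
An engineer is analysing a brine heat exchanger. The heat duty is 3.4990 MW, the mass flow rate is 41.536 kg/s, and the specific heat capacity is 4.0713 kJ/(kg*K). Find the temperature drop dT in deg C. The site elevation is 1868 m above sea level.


dT = Q * 1000 / (mdot * cp)
dT = 3.4990 * 1000 / (41.536 * 4.0713)
dT = 20.69122 K
Convert (temperature difference, 1 K = 1 deg C): 20.69122 K = 20.69122 deg C
dT = 20.691 deg C


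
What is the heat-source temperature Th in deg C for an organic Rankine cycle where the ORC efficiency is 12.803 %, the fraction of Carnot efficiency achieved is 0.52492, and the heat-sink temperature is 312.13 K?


Th = Tc / (1 - (eta_orc/100)/f)
Th = 312.13 / (1 - (12.803/100)/0.52492)
Th = 412.8179 K
Convert to deg C: 412.8179 - 273.15 = 139.67 deg C
Th = 139.67 deg C


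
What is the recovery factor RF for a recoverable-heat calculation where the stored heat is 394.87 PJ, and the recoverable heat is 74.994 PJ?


RF = Q_rec / Q_s
RF = 74.994 / 394.87
RF = 0.18992


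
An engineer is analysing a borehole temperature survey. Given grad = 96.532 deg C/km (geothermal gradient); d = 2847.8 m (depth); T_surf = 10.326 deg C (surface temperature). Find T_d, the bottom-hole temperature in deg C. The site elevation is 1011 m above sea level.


T_d = T_surf + grad * d / 1000
T_d = 10.326 + 96.532 * 2847.8 / 1000
T_d = 285.23 deg C


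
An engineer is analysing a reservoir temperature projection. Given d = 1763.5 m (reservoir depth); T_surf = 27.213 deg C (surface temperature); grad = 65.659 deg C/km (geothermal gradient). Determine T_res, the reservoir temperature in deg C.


T_res = T_surf + grad * d / 1000
T_res = 27.213 + 65.659 * 1763.5 / 1000
T_res = 143.00 deg C


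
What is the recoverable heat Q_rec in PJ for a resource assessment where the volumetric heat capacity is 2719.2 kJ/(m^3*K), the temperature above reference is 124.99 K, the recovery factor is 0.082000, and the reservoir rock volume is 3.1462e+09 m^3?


Step 1: Q_s = Vr*rhoc*dT/1e12 = 3.1462e+09*2719.2*124.99/1e12 = 1069.308 PJ
Step 2: Q_rec = Q_s * RF = 1069.308 * 0.082 = 87.683 PJ
Q_rec = 87.683 PJ


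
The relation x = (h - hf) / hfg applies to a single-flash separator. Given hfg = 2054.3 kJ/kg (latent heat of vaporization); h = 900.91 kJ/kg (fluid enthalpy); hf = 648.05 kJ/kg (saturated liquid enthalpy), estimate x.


x = (h - hf) / hfg
x = (900.91 - 648.05) / 2054.3
x = 0.12309


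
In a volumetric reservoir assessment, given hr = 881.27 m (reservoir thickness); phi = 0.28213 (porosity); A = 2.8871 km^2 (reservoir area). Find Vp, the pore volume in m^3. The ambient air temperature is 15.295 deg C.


Vp = A * 1e6 * hr * phi
Vp = 2.8871 * 1e6 * 881.27 * 0.28213
Vp = 7.1783e+08 m^3


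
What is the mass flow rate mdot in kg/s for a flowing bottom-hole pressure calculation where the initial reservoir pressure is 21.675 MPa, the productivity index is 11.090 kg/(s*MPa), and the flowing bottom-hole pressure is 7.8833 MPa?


mdot = (P_i - P_wf) * PI
mdot = (21.675 - 7.8833) * 11.090
mdot = 152.95 kg/s


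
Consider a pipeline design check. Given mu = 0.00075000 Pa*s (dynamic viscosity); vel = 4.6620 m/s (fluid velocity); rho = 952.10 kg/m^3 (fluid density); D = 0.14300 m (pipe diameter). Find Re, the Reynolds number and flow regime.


Step 1: Re = rho*vel*D/mu = 952.1*4.662*0.143/0.00075 = 8.4631e+05
Step 2: Re = 8.4631e+05 > 4000, so flow is turbulent.
Re = 8.4631e+05 (turbulent)


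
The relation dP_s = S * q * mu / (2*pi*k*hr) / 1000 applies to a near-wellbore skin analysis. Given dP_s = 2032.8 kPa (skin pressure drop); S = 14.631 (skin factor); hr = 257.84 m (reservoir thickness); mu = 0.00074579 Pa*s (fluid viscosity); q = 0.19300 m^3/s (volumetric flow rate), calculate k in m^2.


k = S*q*mu / (2*pi*dP_s*1000*hr)
k = 14.631*0.19300*0.00074579 / (2*pi*2032.8*1000*257.84)
k = 6.3947e-13 m^2


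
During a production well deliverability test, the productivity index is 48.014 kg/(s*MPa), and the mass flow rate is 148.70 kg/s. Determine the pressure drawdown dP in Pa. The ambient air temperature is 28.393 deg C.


dP = mdot * 1000 / PI
dP = 148.70 * 1000 / 48.014
dP = 3097.013 kPa
Convert: 3097.013 kPa * 1000.0 = 3.0970e+06 Pa
dP = 3.0970e+06 Pa


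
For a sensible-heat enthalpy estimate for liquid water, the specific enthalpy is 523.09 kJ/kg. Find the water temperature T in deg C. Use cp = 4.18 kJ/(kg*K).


T = h / cp
T = 523.09 / 4.18
T = 125.14 deg C


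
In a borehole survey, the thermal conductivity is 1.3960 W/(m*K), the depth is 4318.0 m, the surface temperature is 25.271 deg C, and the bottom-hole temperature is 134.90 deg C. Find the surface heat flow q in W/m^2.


Step 1: grad = (T_d - T_surf)/d * 1000 = (134.9 - 25.271)/4318.0 * 1000 = 25.38884 deg C/km
Step 2: q = k * grad / 1000 = 1.396 * 25.38884 / 1000 = 0.035443 W/m^2
q = 0.035443 W/m^2


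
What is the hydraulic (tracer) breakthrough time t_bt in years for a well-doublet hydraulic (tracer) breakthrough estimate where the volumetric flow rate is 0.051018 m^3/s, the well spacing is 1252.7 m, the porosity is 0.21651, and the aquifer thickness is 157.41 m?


t_bt = pi * hr * phi * L^2 / (3 * Qv) / (365.25*86400)
t_bt = pi * 157.41 * 0.21651 * 1252.7^2 / (3 * 0.051018) / (365.25*86400)
t_bt = 34.786 years


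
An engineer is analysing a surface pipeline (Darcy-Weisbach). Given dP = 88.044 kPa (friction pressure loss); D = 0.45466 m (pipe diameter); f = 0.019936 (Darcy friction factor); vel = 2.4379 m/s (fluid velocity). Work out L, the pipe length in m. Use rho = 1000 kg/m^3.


L = dP*1000*D / (f*rho*vel^2/2)
L = 88.044*1000*0.45466 / (0.019936*1000*2.4379^2/2)
L = 675.69 m


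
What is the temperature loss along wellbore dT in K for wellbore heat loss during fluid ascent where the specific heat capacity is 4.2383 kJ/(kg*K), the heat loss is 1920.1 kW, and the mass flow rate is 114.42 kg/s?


dT = Q_loss / (mdot * cp)
dT = 1920.1 / (114.42 * 4.2383)
dT = 3.9594 K


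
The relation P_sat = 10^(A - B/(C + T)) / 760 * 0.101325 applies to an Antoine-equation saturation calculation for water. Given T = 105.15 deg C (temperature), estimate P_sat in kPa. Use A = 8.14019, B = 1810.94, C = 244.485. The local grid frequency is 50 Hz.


P_sat = 10^(A - B/(C + T)) / 760 * 0.101325
P_sat = 10^(8.14019 - 1810.94/(244.485 + 105.15)) / 760 * 0.101325
P_sat = 0.1217804 MPa
Convert: 0.1217804 MPa * 1000.0 = 121.78 kPa
P_sat = 121.78 kPa


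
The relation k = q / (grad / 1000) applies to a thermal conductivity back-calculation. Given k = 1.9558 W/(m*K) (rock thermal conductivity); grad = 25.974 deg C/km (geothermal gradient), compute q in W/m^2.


q = k * grad / 1000
q = 1.9558 * 25.974 / 1000
q = 0.050800 W/m^2


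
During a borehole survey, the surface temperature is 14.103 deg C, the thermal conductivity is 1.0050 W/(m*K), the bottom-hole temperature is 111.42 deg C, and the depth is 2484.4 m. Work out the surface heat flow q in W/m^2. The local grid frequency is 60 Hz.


Step 1: grad = (T_d - T_surf)/d * 1000 = (111.42 - 14.103)/2484.4 * 1000 = 39.17123 deg C/km
Step 2: q = k * grad / 1000 = 1.005 * 39.17123 / 1000 = 0.039367 W/m^2
q = 0.039367 W/m^2


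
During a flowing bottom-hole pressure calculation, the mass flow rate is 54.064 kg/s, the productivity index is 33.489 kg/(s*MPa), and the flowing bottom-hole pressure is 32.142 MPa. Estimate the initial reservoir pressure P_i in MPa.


P_i = P_wf + mdot / PI
P_i = 32.142 + 54.064 / 33.489
P_i = 33.756 MPa


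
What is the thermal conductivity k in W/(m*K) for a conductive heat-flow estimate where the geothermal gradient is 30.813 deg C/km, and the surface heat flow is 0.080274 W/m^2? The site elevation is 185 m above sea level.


k = q * 1000 / grad
k = 0.080274 * 1000 / 30.813
k = 2.6052 W/(m*K)


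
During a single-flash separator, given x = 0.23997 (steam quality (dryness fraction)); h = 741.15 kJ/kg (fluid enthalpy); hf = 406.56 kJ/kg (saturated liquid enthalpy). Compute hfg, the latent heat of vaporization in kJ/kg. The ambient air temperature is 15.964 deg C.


hfg = (h - hf) / x
hfg = (741.15 - 406.56) / 0.23997
hfg = 1394.3 kJ/kg


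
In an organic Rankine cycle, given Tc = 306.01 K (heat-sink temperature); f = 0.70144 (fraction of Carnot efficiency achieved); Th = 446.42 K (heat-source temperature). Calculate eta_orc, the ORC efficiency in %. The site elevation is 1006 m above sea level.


eta_orc = (1 - Tc/Th) * f * 100
eta_orc = (1 - 306.01/446.42) * 0.70144 * 100
eta_orc = 22.062 %


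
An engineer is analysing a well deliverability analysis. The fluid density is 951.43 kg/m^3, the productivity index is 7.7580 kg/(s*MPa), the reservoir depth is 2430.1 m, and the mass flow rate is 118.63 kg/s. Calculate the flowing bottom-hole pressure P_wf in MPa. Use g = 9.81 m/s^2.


Step 1: P_i = rho*g*h/1e6 = 951.43*9.81*2430.1/1e6 = 22.68141 MPa
Step 2: P_wf = P_i - mdot/PI = 22.68141 - 118.63/7.758 = 7.3901 MPa
P_wf = 7.3901 MPa


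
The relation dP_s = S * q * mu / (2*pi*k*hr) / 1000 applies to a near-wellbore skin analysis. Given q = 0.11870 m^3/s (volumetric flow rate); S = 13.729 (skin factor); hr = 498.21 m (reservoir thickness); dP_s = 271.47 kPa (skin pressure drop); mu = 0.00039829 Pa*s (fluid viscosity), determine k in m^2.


k = S*q*mu / (2*pi*dP_s*1000*hr)
k = 13.729*0.11870*0.00039829 / (2*pi*271.47*1000*498.21)
k = 7.6379e-13 m^2


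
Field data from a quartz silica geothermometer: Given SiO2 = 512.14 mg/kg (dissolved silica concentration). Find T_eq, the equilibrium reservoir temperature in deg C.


T_eq = 1309 / (5.19 - log10(SiO2)) - 273.15
T_eq = 1309 / (5.19 - log10(512.14)) - 273.15
T_eq = 254.54 deg C


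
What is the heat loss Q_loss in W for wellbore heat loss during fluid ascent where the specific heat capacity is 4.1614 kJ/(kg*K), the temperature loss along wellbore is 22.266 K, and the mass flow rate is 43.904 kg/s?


Q_loss = mdot * cp * dT
Q_loss = 43.904 * 4.1614 * 22.266
Q_loss = 4068.045 kW
Convert: 4068.045 kW * 1000.0 = 4.0680e+06 W
Q_loss = 4.0680e+06 W


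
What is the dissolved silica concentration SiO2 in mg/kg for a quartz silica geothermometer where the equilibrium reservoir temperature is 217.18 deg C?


SiO2 = 10^(5.19 - 1309/(T_eq + 273.15))
SiO2 = 10^(5.19 - 1309/(217.18 + 273.15))
SiO2 = 331.41 mg/kg


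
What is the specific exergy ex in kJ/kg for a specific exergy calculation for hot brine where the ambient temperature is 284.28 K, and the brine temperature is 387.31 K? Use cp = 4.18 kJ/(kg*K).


ex = cp * ((T_b - T_0) - T_0 * ln(T_b/T_0))
ex = 4.18 * ((387.31 - 284.28) - 284.28 * ln(387.31/284.28))
ex = 63.168 kJ/kg


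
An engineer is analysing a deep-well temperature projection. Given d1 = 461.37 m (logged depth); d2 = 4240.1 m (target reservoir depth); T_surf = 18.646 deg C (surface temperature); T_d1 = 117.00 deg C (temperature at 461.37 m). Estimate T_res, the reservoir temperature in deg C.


Step 1: grad = (T_d1 - T_surf)/d1 * 1000 = (117.0 - 18.646)/461.37 * 1000 = 213.1781 deg C/km
Step 2: T_res = T_surf + grad*d2/1000 = 18.646 + 213.1781*4240.1/1000 = 922.54 deg C
T_res = 922.54 deg C


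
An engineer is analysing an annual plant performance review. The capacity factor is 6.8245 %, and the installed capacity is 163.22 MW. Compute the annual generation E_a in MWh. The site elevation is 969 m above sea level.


E_a = CF / 100 * cap * 8760
E_a = 6.8245 / 100 * 163.22 * 8760
E_a = 97577 MWh
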